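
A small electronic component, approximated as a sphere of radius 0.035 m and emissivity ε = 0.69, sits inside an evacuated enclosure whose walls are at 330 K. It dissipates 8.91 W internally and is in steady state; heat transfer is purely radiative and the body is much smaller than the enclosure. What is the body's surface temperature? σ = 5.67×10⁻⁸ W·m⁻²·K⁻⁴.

T ≈ 404 K

For a small grey body in a large enclosure, net radiated power = εσA(T⁴ − T_w⁴).
Steady state: P = εσA(T⁴ − T_w⁴) with A = 4πr² = 0.01539 m².
T⁴ = P/(εσA) + T_w⁴ = 8.91/(0.69·5.67×10⁻⁸·0.01539) + (330)⁴
    = 1.479×10¹⁰ + 1.186×10¹⁰ = 2.665×10¹⁰ K⁴.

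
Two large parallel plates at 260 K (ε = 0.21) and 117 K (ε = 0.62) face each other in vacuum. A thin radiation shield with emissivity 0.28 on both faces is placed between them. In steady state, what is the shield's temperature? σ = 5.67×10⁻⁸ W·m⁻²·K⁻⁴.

In steady state the net flux on the hot side equals that on the cold side.
σ(T₁⁴−T_s⁴)/D₁ = σ(T_s⁴−T₂⁴)/D₂, with D₁ = 1/ε₁+1/ε_s−1 = 7.333, D₂ = 1/ε_s+1/ε₂−1 = 4.184.
Solve for T_s⁴: T_s⁴ = (D₂·T₁⁴ + D₁·T₂⁴)/(D₁+D₂) = 1.779×10⁹ K⁴.

T_s ≈ 205 K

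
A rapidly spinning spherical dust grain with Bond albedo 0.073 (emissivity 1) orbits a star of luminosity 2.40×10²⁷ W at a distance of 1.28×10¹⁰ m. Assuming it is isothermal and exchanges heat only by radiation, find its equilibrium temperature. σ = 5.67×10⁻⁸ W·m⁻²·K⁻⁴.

First find the stellar flux at distance d: S = L/(4πd²) = 2.40×10²⁷/(4π·(1.28×10¹⁰)²) = 1.166×10⁶ W/m².
For an isothermal sphere, absorbed (1−a)S·πr² = emitted σ·4πr²·T⁴, so T⁴ = (1−a)S/(4σ).
T⁴ = 0.927·1.166×10⁶/(4·5.67×10⁻⁸) = 4.765×10¹² K⁴.

T ≈ 1480 K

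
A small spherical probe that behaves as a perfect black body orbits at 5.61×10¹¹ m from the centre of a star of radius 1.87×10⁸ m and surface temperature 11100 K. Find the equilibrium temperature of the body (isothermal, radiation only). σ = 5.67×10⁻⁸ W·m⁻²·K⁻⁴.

The star's surface emits σT_*⁴; at distance d the flux is S = σT_*⁴(R_*/d)².
S = 5.67×10⁻⁸·(11100)⁴·(1.87×10⁸/5.61×10¹¹)² = 95.64 W/m².
For an isothermal sphere T⁴ = (1−a)S/(4σ) = 4.217×10⁸ K⁴.

T ≈ 143 K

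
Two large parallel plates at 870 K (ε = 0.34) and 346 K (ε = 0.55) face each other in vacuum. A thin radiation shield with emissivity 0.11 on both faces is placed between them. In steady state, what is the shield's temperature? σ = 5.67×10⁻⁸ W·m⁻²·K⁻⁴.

In steady state the net flux on the hot side equals that on the cold side.
σ(T₁⁴−T_s⁴)/D₁ = σ(T_s⁴−T₂⁴)/D₂, with D₁ = 1/ε₁+1/ε_s−1 = 11.03, D₂ = 1/ε_s+1/ε₂−1 = 9.909.
Solve for T_s⁴: T_s⁴ = (D₂·T₁⁴ + D₁·T₂⁴)/(D₁+D₂) = 2.786×10¹¹ K⁴.

T_s ≈ 727 K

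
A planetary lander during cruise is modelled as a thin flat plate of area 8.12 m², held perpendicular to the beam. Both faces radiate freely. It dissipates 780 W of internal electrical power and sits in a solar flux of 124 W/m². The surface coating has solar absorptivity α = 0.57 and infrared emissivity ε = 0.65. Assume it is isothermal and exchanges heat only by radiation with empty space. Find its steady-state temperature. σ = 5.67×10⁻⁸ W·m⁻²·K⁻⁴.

At steady state, absorbed solar power + internal power = radiated power.
Absorbed: α·S·A_cross = 0.57·124·8.120 = 573.9 W (cross-section A).
Total input = 573.9 + 780 = 1354 W.
Radiated: εσ·A_surf·T⁴ with A_surf = 2A = 16.24 m².
T⁴ = 1354/(0.65·5.67×10⁻⁸·16.24) = 2.262×10⁹ K⁴.

T ≈ 218 K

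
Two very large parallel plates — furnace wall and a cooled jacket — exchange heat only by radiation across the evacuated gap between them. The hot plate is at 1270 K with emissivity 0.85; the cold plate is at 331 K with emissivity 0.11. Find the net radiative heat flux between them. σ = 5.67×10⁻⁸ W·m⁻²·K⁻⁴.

For two infinite grey parallel plates, q = σ(T₁⁴ − T₂⁴)/(1/ε₁ + 1/ε₂ − 1).
T₁⁴ − T₂⁴ = 2.601×10¹² − 1.200×10¹⁰ = 2.589×10¹² K⁴.
1/ε₁ + 1/ε₂ − 1 = 1.176 + 9.091 − 1 = 9.267.
q = 5.67×10⁻⁸ × 2.589×10¹² / 9.267.

q ≈ 15800 W/m²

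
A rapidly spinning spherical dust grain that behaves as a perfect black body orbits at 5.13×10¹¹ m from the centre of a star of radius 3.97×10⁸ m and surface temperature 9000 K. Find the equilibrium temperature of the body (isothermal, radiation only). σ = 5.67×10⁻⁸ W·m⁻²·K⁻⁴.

The star's surface emits σT_*⁴; at distance d the flux is S = σT_*⁴(R_*/d)².
S = 5.67×10⁻⁸·(9000)⁴·(3.97×10⁸/5.13×10¹¹)² = 222.8 W/m².
For an isothermal sphere T⁴ = (1−a)S/(4σ) = 9.823×10⁸ K⁴.

T ≈ 177 K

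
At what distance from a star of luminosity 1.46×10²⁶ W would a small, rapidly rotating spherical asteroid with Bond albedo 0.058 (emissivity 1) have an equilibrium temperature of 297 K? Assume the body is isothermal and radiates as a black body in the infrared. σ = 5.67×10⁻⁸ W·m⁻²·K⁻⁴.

For an isothermal black-emitting sphere, (1−a)S·πr² = σ·4πr²·T⁴ ⇒ S = 4σT⁴/(1−a).
S = 4·5.67×10⁻⁸·(297)⁴/0.942 = 1873 W/m².
Flux falls as S = L/(4πd²), so d = √(L/(4πS)) = √(1.46×10²⁶/(4π·1873)).

d ≈ 7.88×10¹⁰ m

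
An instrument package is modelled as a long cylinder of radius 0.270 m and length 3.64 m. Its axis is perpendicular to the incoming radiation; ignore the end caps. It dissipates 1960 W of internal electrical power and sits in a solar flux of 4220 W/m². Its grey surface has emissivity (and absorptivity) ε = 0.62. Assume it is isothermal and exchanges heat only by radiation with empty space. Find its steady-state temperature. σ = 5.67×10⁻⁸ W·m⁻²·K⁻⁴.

T ≈ 425 K

At steady state, absorbed solar power + internal power = radiated power.
Absorbed: α·S·A_cross = 0.62·4220·1.966 = 5143 W (cross-section 2rL).
Total input = 5143 + 1960 = 7103 W.
Radiated: εσ·A_surf·T⁴ with A_surf = 2πrL = 6.175 m².
T⁴ = 7103/(0.62·5.67×10⁻⁸·6.175) = 3.272×10¹⁰ K⁴.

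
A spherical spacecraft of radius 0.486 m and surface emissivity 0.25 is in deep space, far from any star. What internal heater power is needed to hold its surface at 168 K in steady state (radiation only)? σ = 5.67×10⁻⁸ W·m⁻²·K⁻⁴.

P ≈ 33.5 W

P = εσ·4πr²·T⁴.
4πr² = 2.968 m²; T⁴ = 7.966×10⁸ K⁴.
P = 0.25·5.67×10⁻⁸·2.968·7.966×10⁸.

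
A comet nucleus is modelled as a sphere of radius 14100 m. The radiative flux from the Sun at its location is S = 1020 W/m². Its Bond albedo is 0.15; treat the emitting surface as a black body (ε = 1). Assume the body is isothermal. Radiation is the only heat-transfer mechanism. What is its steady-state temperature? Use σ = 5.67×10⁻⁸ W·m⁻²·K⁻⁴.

T ≈ 249 K

At equilibrium, absorbed power = emitted power.
Absorbing cross-section = πr² = 6.246×10⁸ m²; emitting surface = 4πr² = 2.498×10⁹ m² (ratio 4).
(1−a)S·A_cross = εσ·A_surf·T⁴  ⇒  T⁴ = (1−a)S/(4σ).
T⁴ = 0.850·1020/(4·5.67×10⁻⁸) = 3.823×10⁹ K⁴.
T = (3.823×10⁹)^(1/4).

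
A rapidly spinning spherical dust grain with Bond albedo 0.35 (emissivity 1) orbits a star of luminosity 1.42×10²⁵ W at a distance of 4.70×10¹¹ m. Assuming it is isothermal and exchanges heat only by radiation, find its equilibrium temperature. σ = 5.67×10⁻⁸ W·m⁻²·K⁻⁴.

First find the stellar flux at distance d: S = L/(4πd²) = 1.42×10²⁵/(4π·(4.70×10¹¹)²) = 5.115 W/m².
For an isothermal sphere, absorbed (1−a)S·πr² = emitted σ·4πr²·T⁴, so T⁴ = (1−a)S/(4σ).
T⁴ = 0.650·5.115/(4·5.67×10⁻⁸) = 1.466×10⁷ K⁴.

T ≈ 61.9 K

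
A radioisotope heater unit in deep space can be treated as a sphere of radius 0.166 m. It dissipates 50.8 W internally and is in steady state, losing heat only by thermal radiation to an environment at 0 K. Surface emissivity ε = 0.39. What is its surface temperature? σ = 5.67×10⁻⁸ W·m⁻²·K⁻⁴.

T ≈ 285 K

Steady state: internal power = radiated power, P = εσA T⁴.
Radiating area A = 4πr² = 0.3463 m².
T⁴ = P/(εσA) = 50.8/(0.39·5.67×10⁻⁸·0.3463) = 6.634×10⁹ K⁴.
T = (6.634×10⁹)^(1/4).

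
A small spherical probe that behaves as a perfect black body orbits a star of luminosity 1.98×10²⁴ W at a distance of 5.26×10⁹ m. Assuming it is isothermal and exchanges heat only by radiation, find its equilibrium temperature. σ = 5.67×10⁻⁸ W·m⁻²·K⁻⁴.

First find the stellar flux at distance d: S = L/(4πd²) = 1.98×10²⁴/(4π·(5.26×10⁹)²) = 5695 W/m².
For an isothermal sphere, absorbed (1−a)S·πr² = emitted σ·4πr²·T⁴, so T⁴ = (1−a)S/(4σ).
T⁴ = 1.00·5695/(4·5.67×10⁻⁸) = 2.511×10¹⁰ K⁴.

T ≈ 398 K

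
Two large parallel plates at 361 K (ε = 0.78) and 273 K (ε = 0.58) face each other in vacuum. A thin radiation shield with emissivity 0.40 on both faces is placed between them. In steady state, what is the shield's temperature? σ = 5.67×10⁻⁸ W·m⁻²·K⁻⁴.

T_s ≈ 329 K

In steady state the net flux on the hot side equals that on the cold side.
σ(T₁⁴−T_s⁴)/D₁ = σ(T_s⁴−T₂⁴)/D₂, with D₁ = 1/ε₁+1/ε_s−1 = 2.782, D₂ = 1/ε_s+1/ε₂−1 = 3.224.
Solve for T_s⁴: T_s⁴ = (D₂·T₁⁴ + D₁·T₂⁴)/(D₁+D₂) = 1.169×10¹⁰ K⁴.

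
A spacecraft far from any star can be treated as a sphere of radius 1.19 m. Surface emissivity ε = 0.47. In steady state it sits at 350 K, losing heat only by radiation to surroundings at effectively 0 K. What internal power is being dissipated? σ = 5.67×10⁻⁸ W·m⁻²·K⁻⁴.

Steady state: P = εσA T⁴.
A = 4πr² = 17.80 m²; T⁴ = (350)⁴ = 1.501×10¹⁰ K⁴.
P = 0.47 × 5.67×10⁻⁸ × 17.80 × 1.501×10¹⁰.

P ≈ 7120 W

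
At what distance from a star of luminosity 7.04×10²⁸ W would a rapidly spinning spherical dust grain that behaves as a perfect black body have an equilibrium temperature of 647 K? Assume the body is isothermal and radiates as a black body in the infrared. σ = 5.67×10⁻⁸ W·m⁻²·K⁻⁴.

d ≈ 3.75×10¹¹ m

For an isothermal black-emitting sphere, (1−a)S·πr² = σ·4πr²·T⁴ ⇒ S = 4σT⁴/(1−a).
S = 4·5.67×10⁻⁸·(647)⁴/1.00 = 39740 W/m².
Flux falls as S = L/(4πd²), so d = √(L/(4πS)) = √(7.04×10²⁸/(4π·39740)).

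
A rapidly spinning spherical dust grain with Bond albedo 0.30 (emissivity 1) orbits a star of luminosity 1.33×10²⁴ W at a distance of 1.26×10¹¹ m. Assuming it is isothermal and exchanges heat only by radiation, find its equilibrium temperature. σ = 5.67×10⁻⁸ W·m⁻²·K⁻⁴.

First find the stellar flux at distance d: S = L/(4πd²) = 1.33×10²⁴/(4π·(1.26×10¹¹)²) = 6.667 W/m².
For an isothermal sphere, absorbed (1−a)S·πr² = emitted σ·4πr²·T⁴, so T⁴ = (1−a)S/(4σ).
T⁴ = 0.700·6.667/(4·5.67×10⁻⁸) = 2.058×10⁷ K⁴.

T ≈ 67.4 K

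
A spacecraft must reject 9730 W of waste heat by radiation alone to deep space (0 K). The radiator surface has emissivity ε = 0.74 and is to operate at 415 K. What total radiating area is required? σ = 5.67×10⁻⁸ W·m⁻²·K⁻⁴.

P = εσA T⁴ ⇒ A = P/(εσT⁴).
T⁴ = 2.966×10¹⁰ K⁴.
A = 9730/(0.74 × 5.67×10⁻⁸ × 2.966×10¹⁰).

A ≈ 7.82 m²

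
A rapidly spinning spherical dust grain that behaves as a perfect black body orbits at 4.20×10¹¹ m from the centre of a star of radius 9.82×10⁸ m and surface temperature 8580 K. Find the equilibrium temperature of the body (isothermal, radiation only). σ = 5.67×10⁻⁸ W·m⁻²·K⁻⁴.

The star's surface emits σT_*⁴; at distance d the flux is S = σT_*⁴(R_*/d)².
S = 5.67×10⁻⁸·(8580)⁴·(9.82×10⁸/4.20×10¹¹)² = 1680 W/m².
For an isothermal sphere T⁴ = (1−a)S/(4σ) = 7.407×10⁹ K⁴.

T ≈ 293 K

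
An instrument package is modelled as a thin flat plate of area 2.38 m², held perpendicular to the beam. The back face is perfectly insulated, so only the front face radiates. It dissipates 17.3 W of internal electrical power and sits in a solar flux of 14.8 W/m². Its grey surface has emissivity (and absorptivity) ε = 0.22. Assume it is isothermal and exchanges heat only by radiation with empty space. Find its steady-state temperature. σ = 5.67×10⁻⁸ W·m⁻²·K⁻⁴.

T ≈ 170 K

At steady state, absorbed solar power + internal power = radiated power.
Absorbed: α·S·A_cross = 0.22·14.8·2.380 = 7.749 W (cross-section A).
Total input = 7.749 + 17.3 = 25.05 W.
Radiated: εσ·A_surf·T⁴ with A_surf = A = 2.380 m².
T⁴ = 25.05/(0.22·5.67×10⁻⁸·2.380) = 8.437×10⁸ K⁴.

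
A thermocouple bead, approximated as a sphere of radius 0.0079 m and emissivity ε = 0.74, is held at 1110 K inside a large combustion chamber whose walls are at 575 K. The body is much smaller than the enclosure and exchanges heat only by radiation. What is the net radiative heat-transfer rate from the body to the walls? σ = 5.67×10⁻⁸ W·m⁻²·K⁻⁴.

For a small grey body in a large enclosure: P_net = εσA(T_body⁴ − T_wall⁴).
A = 4πr² = 7.843×10⁻⁴ m²; T_body⁴ − T_wall⁴ = 1.518×10¹² − 1.093×10¹¹ = 1.409×10¹² K⁴.
|P_net| = 0.74·5.67×10⁻⁸·7.843×10⁻⁴·1.409×10¹².

P_net ≈ 46.4 W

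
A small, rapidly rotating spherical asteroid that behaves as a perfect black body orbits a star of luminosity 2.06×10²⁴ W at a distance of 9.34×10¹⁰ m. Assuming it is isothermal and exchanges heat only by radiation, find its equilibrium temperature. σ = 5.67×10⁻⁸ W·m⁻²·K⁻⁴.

T ≈ 95.4 K

First find the stellar flux at distance d: S = L/(4πd²) = 2.06×10²⁴/(4π·(9.34×10¹⁰)²) = 18.79 W/m².
For an isothermal sphere, absorbed (1−a)S·πr² = emitted σ·4πr²·T⁴, so T⁴ = (1−a)S/(4σ).
T⁴ = 1.00·18.79/(4·5.67×10⁻⁸) = 8.286×10⁷ K⁴.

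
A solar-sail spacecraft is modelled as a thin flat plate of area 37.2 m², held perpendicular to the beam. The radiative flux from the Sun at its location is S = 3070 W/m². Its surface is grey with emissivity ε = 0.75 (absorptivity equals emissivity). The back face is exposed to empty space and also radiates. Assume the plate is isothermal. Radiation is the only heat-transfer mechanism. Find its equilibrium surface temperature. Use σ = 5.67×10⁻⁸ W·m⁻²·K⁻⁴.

T ≈ 406 K

At equilibrium, absorbed power = emitted power.
Absorbing cross-section = A = 37.20 m²; emitting surface = 2A = 74.40 m² (ratio 2).
εS·A_cross = εσ·A_surf·T⁴  ⇒  T⁴ = S/(2σ)   (ε cancels).
T⁴ = 3070/(2·5.67×10⁻⁸) = 2.707×10¹⁰ K⁴.
T = (2.707×10¹⁰)^(1/4).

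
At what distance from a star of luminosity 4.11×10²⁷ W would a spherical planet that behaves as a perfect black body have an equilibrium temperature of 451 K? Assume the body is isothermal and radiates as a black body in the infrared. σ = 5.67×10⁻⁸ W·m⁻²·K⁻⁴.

For an isothermal black-emitting sphere, (1−a)S·πr² = σ·4πr²·T⁴ ⇒ S = 4σT⁴/(1−a).
S = 4·5.67×10⁻⁸·(451)⁴/1.00 = 9383 W/m².
Flux falls as S = L/(4πd²), so d = √(L/(4πS)) = √(4.11×10²⁷/(4π·9383)).

d ≈ 1.87×10¹¹ m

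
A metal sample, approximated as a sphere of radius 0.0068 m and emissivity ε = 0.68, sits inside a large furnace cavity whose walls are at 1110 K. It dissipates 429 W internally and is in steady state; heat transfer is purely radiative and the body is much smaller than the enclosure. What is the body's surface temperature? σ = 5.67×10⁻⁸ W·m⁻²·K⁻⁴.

T ≈ 2130 K

For a small grey body in a large enclosure, net radiated power = εσA(T⁴ − T_w⁴).
Steady state: P = εσA(T⁴ − T_w⁴) with A = 4πr² = 5.811×10⁻⁴ m².
T⁴ = P/(εσA) + T_w⁴ = 429/(0.68·5.67×10⁻⁸·5.811×10⁻⁴) + (1110)⁴
    = 1.915×10¹³ + 1.518×10¹² = 2.067×10¹³ K⁴.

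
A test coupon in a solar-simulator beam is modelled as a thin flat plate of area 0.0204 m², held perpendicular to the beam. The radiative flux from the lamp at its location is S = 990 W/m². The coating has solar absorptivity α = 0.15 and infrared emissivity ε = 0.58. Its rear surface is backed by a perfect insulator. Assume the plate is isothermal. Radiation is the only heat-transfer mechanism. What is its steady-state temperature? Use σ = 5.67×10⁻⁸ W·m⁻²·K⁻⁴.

At equilibrium, absorbed power = emitted power.
Absorbing cross-section = A = 0.02040 m²; emitting surface = A = 0.02040 m² (ratio 1).
αS·A_cross = εσ·A_surf·T⁴  ⇒  T⁴ = αS/(ε·1σ).
T⁴ = 0.150·990/(0.58·1·5.67×10⁻⁸) = 4.516×10⁹ K⁴.
T = (4.516×10⁹)^(1/4).

T ≈ 259 K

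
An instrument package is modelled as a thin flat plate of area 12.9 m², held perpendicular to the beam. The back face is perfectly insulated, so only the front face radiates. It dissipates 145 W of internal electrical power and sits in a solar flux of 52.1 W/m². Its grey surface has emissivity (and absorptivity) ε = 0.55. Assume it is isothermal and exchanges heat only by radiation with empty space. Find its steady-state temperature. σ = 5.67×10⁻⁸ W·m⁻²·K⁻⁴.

At steady state, absorbed solar power + internal power = radiated power.
Absorbed: α·S·A_cross = 0.55·52.1·12.90 = 369.6 W (cross-section A).
Total input = 369.6 + 145 = 514.6 W.
Radiated: εσ·A_surf·T⁴ with A_surf = A = 12.90 m².
T⁴ = 514.6/(0.55·5.67×10⁻⁸·12.90) = 1.279×10⁹ K⁴.

T ≈ 189 K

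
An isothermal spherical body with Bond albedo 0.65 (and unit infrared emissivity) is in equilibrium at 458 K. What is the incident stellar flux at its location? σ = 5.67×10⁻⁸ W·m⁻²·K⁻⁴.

S ≈ 28500 W/m²

(1−a)S·πr² = σ·4πr²·T⁴ ⇒ S = 4σT⁴/(1−a).
S = 4·5.67×10⁻⁸·4.400×10¹⁰/0.350.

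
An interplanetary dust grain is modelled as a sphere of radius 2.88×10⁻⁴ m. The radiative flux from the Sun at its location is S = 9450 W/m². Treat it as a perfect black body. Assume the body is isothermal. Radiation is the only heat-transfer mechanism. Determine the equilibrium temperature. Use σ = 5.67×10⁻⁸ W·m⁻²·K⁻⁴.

At equilibrium, absorbed power = emitted power.
Absorbing cross-section = πr² = 2.606×10⁻⁷ m²; emitting surface = 4πr² = 1.042×10⁻⁶ m² (ratio 4).
S·A_cross = εσ·A_surf·T⁴  ⇒  T⁴ = S/(4σ).
T⁴ = 1.00·9450/(4·5.67×10⁻⁸) = 4.167×10¹⁰ K⁴.
T = (4.167×10¹⁰)^(1/4).

T ≈ 452 K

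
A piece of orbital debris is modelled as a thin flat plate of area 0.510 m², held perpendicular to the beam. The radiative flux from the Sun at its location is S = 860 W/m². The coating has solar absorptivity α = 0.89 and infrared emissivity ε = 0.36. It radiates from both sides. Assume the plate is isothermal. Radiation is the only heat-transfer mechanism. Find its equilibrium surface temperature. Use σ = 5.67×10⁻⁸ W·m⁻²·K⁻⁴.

T ≈ 370 K

At equilibrium, absorbed power = emitted power.
Absorbing cross-section = A = 0.5100 m²; emitting surface = 2A = 1.020 m² (ratio 2).
αS·A_cross = εσ·A_surf·T⁴  ⇒  T⁴ = αS/(ε·2σ).
T⁴ = 0.890·860/(0.36·2·5.67×10⁻⁸) = 1.875×10¹⁰ K⁴.
T = (1.875×10¹⁰)^(1/4).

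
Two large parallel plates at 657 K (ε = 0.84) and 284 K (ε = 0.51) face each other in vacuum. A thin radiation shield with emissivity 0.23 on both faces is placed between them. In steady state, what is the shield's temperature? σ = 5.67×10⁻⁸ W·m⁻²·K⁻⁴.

T_s ≈ 567 K

In steady state the net flux on the hot side equals that on the cold side.
σ(T₁⁴−T_s⁴)/D₁ = σ(T_s⁴−T₂⁴)/D₂, with D₁ = 1/ε₁+1/ε_s−1 = 4.538, D₂ = 1/ε_s+1/ε₂−1 = 5.309.
Solve for T_s⁴: T_s⁴ = (D₂·T₁⁴ + D₁·T₂⁴)/(D₁+D₂) = 1.034×10¹¹ K⁴.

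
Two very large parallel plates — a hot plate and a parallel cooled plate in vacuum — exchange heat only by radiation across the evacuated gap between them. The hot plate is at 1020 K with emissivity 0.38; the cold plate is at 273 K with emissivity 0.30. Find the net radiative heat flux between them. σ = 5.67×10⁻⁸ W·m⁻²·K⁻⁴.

For two infinite grey parallel plates, q = σ(T₁⁴ − T₂⁴)/(1/ε₁ + 1/ε₂ − 1).
T₁⁴ − T₂⁴ = 1.082×10¹² − 5.555×10⁹ = 1.077×10¹² K⁴.
1/ε₁ + 1/ε₂ − 1 = 2.632 + 3.333 − 1 = 4.965.
q = 5.67×10⁻⁸ × 1.077×10¹² / 4.965.

q ≈ 12300 W/m²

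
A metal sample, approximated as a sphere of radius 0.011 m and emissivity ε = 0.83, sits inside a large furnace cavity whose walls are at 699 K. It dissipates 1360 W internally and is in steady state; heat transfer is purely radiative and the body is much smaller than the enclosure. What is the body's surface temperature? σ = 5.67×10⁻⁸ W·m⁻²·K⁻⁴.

T ≈ 2090 K

For a small grey body in a large enclosure, net radiated power = εσA(T⁴ − T_w⁴).
Steady state: P = εσA(T⁴ − T_w⁴) with A = 4πr² = 0.001521 m².
T⁴ = P/(εσA) + T_w⁴ = 1360/(0.83·5.67×10⁻⁸·0.001521) + (699)⁴
    = 1.901×10¹³ + 2.387×10¹¹ = 1.924×10¹³ K⁴.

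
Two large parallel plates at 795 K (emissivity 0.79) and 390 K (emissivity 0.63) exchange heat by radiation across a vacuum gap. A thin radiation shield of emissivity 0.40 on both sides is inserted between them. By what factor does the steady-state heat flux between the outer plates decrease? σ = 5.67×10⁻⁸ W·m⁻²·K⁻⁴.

factor ≈ 3.16

Without shield: q₀ = σΔ(T⁴)/(1/ε₁+1/ε₂−1) with denominator 1.853.
With shield the two gaps are in series; the resistances add: (1/ε₁+1/ε_s−1)+(1/ε_s+1/ε₂−1) = 2.766+3.087 = 5.853.
Heat-flux ratio q₀/q = 5.853/1.853.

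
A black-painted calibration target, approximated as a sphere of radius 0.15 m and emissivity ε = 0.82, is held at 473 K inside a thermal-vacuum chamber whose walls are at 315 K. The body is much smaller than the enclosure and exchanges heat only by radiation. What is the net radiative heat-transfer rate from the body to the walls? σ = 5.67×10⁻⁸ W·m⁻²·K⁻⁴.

For a small grey body in a large enclosure: P_net = εσA(T_body⁴ − T_wall⁴).
A = 4πr² = 0.2827 m²; T_body⁴ − T_wall⁴ = 5.005×10¹⁰ − 9.846×10⁹ = 4.021×10¹⁰ K⁴.
|P_net| = 0.82·5.67×10⁻⁸·0.2827·4.021×10¹⁰.

P_net ≈ 529 W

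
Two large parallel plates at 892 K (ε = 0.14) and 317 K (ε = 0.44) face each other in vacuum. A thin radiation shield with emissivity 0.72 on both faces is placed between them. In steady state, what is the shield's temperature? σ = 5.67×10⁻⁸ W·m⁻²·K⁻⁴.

In steady state the net flux on the hot side equals that on the cold side.
σ(T₁⁴−T_s⁴)/D₁ = σ(T_s⁴−T₂⁴)/D₂, with D₁ = 1/ε₁+1/ε_s−1 = 7.532, D₂ = 1/ε_s+1/ε₂−1 = 2.662.
Solve for T_s⁴: T_s⁴ = (D₂·T₁⁴ + D₁·T₂⁴)/(D₁+D₂) = 1.728×10¹¹ K⁴.

T_s ≈ 645 K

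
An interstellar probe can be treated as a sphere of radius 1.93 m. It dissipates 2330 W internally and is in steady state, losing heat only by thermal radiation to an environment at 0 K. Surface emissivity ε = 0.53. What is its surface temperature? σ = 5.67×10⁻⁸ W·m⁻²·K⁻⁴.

Steady state: internal power = radiated power, P = εσA T⁴.
Radiating area A = 4πr² = 46.81 m².
T⁴ = P/(εσA) = 2330/(0.53·5.67×10⁻⁸·46.81) = 1.656×10⁹ K⁴.
T = (1.656×10⁹)^(1/4).

T ≈ 202 K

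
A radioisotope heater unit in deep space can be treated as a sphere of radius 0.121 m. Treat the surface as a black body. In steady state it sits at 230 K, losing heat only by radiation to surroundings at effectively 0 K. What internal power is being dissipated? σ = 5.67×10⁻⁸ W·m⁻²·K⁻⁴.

P ≈ 29.2 W

Steady state: P = εσA T⁴.
A = 4πr² = 0.1840 m²; T⁴ = (230)⁴ = 2.798×10⁹ K⁴.
P = 1.0 × 5.67×10⁻⁸ × 0.1840 × 2.798×10⁹.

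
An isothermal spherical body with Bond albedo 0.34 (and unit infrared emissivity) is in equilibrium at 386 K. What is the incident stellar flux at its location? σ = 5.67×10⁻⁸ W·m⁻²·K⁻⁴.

S ≈ 7630 W/m²

(1−a)S·πr² = σ·4πr²·T⁴ ⇒ S = 4σT⁴/(1−a).
S = 4·5.67×10⁻⁸·2.220×10¹⁰/0.660.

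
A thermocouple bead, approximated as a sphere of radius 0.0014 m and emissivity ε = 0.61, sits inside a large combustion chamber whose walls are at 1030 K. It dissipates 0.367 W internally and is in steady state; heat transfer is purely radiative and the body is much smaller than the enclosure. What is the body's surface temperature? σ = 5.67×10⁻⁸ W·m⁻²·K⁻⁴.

For a small grey body in a large enclosure, net radiated power = εσA(T⁴ − T_w⁴).
Steady state: P = εσA(T⁴ − T_w⁴) with A = 4πr² = 2.463×10⁻⁵ m².
T⁴ = P/(εσA) + T_w⁴ = 0.367/(0.61·5.67×10⁻⁸·2.463×10⁻⁵) + (1030)⁴
    = 4.308×10¹¹ + 1.126×10¹² = 1.556×10¹² K⁴.

T ≈ 1120 K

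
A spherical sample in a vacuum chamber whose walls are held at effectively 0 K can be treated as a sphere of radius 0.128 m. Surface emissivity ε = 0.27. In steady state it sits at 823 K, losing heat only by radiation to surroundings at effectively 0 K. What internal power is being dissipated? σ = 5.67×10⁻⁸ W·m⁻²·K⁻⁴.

P ≈ 1450 W

Steady state: P = εσA T⁴.
A = 4πr² = 0.2059 m²; T⁴ = (823)⁴ = 4.588×10¹¹ K⁴.
P = 0.27 × 5.67×10⁻⁸ × 0.2059 × 4.588×10¹¹.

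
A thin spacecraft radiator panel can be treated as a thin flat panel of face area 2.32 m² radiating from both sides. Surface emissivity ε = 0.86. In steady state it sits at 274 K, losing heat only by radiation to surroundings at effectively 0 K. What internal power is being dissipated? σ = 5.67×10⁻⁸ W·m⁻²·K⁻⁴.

P ≈ 1280 W

Steady state: P = εσA T⁴.
A = 2·2.32 = 4.640 m²; T⁴ = (274)⁴ = 5.636×10⁹ K⁴.
P = 0.86 × 5.67×10⁻⁸ × 4.640 × 5.636×10⁹.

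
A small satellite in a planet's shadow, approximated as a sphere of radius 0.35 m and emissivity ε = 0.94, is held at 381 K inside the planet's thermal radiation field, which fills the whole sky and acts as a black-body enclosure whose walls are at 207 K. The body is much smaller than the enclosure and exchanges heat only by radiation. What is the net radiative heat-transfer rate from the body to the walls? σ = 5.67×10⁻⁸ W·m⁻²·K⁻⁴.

For a small grey body in a large enclosure: P_net = εσA(T_body⁴ − T_wall⁴).
A = 4πr² = 1.539 m²; T_body⁴ − T_wall⁴ = 2.107×10¹⁰ − 1.836×10⁹ = 1.924×10¹⁰ K⁴.
|P_net| = 0.94·5.67×10⁻⁸·1.539·1.924×10¹⁰.

P_net ≈ 1580 W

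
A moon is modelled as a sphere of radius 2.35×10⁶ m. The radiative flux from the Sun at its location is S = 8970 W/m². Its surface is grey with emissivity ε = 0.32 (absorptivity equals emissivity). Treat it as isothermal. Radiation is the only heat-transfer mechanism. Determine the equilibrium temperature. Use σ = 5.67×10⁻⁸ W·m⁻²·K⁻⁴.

T ≈ 446 K

At equilibrium, absorbed power = emitted power.
Absorbing cross-section = πr² = 1.735×10¹³ m²; emitting surface = 4πr² = 6.940×10¹³ m² (ratio 4).
εS·A_cross = εσ·A_surf·T⁴  ⇒  T⁴ = S/(4σ)   (ε cancels).
T⁴ = 8970/(4·5.67×10⁻⁸) = 3.955×10¹⁰ K⁴.
T = (3.955×10¹⁰)^(1/4).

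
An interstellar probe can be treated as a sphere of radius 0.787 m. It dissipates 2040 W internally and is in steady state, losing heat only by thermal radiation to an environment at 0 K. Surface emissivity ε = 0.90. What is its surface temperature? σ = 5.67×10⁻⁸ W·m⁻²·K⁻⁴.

Steady state: internal power = radiated power, P = εσA T⁴.
Radiating area A = 4πr² = 7.783 m².
T⁴ = P/(εσA) = 2040/(0.90·5.67×10⁻⁸·7.783) = 5.136×10⁹ K⁴.
T = (5.136×10⁹)^(1/4).

T ≈ 268 K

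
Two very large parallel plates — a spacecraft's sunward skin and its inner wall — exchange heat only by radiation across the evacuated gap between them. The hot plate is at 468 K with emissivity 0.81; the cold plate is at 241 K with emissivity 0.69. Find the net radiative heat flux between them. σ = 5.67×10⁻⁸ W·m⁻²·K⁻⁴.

For two infinite grey parallel plates, q = σ(T₁⁴ − T₂⁴)/(1/ε₁ + 1/ε₂ − 1).
T₁⁴ − T₂⁴ = 4.797×10¹⁰ − 3.373×10⁹ = 4.460×10¹⁰ K⁴.
1/ε₁ + 1/ε₂ − 1 = 1.235 + 1.449 − 1 = 1.684.
q = 5.67×10⁻⁸ × 4.460×10¹⁰ / 1.684.

q ≈ 1500 W/m²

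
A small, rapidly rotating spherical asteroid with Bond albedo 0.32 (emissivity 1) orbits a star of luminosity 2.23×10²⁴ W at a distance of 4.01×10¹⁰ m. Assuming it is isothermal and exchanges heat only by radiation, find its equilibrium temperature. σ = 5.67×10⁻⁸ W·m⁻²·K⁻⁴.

T ≈ 135 K

First find the stellar flux at distance d: S = L/(4πd²) = 2.23×10²⁴/(4π·(4.01×10¹⁰)²) = 110.4 W/m².
For an isothermal sphere, absorbed (1−a)S·πr² = emitted σ·4πr²·T⁴, so T⁴ = (1−a)S/(4σ).
T⁴ = 0.680·110.4/(4·5.67×10⁻⁸) = 3.309×10⁸ K⁴.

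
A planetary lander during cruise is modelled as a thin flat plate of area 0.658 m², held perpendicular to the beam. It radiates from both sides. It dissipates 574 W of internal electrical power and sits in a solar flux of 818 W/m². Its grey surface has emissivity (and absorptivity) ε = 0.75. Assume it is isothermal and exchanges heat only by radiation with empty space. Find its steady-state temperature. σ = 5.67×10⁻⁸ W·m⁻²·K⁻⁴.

T ≈ 364 K

At steady state, absorbed solar power + internal power = radiated power.
Absorbed: α·S·A_cross = 0.75·818·0.6580 = 403.7 W (cross-section A).
Total input = 403.7 + 574 = 977.7 W.
Radiated: εσ·A_surf·T⁴ with A_surf = 2A = 1.316 m².
T⁴ = 977.7/(0.75·5.67×10⁻⁸·1.316) = 1.747×10¹⁰ K⁴.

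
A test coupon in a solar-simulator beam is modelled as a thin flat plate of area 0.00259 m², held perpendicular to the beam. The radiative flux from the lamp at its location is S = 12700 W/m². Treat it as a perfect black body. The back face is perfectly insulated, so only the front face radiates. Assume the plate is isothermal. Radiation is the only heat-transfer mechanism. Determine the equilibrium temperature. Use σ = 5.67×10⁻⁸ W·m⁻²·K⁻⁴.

At equilibrium, absorbed power = emitted power.
Absorbing cross-section = A = 0.002590 m²; emitting surface = A = 0.002590 m² (ratio 1).
S·A_cross = εσ·A_surf·T⁴  ⇒  T⁴ = S/(1σ).
T⁴ = 1.00·12700/(1·5.67×10⁻⁸) = 2.240×10¹¹ K⁴.
T = (2.240×10¹¹)^(1/4).

T ≈ 688 K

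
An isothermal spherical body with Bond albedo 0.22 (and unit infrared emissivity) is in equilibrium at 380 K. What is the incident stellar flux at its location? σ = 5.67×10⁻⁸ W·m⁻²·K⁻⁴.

S ≈ 6060 W/m²

(1−a)S·πr² = σ·4πr²·T⁴ ⇒ S = 4σT⁴/(1−a).
S = 4·5.67×10⁻⁸·2.085×10¹⁰/0.780.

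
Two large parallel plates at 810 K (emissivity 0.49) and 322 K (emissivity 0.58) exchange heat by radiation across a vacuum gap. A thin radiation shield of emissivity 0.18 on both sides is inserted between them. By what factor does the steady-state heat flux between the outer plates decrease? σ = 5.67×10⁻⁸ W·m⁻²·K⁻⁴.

factor ≈ 4.66

Without shield: q₀ = σΔ(T⁴)/(1/ε₁+1/ε₂−1) with denominator 2.765.
With shield the two gaps are in series; the resistances add: (1/ε₁+1/ε_s−1)+(1/ε_s+1/ε₂−1) = 6.596+6.280 = 12.88.
Heat-flux ratio q₀/q = 12.88/2.765.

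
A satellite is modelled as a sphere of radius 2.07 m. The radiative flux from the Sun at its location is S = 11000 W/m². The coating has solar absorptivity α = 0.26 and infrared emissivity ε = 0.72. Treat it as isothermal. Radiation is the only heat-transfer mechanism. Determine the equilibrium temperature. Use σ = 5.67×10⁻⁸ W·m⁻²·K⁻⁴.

At equilibrium, absorbed power = emitted power.
Absorbing cross-section = πr² = 13.46 m²; emitting surface = 4πr² = 53.85 m² (ratio 4).
αS·A_cross = εσ·A_surf·T⁴  ⇒  T⁴ = αS/(ε·4σ).
T⁴ = 0.260·11000/(0.72·4·5.67×10⁻⁸) = 1.751×10¹⁰ K⁴.
T = (1.751×10¹⁰)^(1/4).

T ≈ 364 K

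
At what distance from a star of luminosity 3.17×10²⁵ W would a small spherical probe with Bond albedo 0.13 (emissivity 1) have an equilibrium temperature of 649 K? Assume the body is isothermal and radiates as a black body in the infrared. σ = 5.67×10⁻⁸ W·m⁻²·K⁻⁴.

d ≈ 7.39×10⁹ m

For an isothermal black-emitting sphere, (1−a)S·πr² = σ·4πr²·T⁴ ⇒ S = 4σT⁴/(1−a).
S = 4·5.67×10⁻⁸·(649)⁴/0.870 = 46250 W/m².
Flux falls as S = L/(4πd²), so d = √(L/(4πS)) = √(3.17×10²⁵/(4π·46250)).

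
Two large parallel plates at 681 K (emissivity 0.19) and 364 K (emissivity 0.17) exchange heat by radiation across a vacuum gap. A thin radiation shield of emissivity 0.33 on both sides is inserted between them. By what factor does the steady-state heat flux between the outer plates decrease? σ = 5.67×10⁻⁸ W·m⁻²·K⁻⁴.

Without shield: q₀ = σΔ(T⁴)/(1/ε₁+1/ε₂−1) with denominator 10.15.
With shield the two gaps are in series; the resistances add: (1/ε₁+1/ε_s−1)+(1/ε_s+1/ε₂−1) = 7.293+7.913 = 15.21.
Heat-flux ratio q₀/q = 15.21/10.15.

factor ≈ 1.50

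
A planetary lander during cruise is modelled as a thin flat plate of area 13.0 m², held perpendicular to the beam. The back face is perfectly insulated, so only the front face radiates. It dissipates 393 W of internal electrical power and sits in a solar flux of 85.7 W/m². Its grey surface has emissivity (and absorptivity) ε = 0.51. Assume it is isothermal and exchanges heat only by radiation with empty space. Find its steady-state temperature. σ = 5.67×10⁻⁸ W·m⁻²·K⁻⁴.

At steady state, absorbed solar power + internal power = radiated power.
Absorbed: α·S·A_cross = 0.51·85.7·13.00 = 568.2 W (cross-section A).
Total input = 568.2 + 393 = 961.2 W.
Radiated: εσ·A_surf·T⁴ with A_surf = A = 13.00 m².
T⁴ = 961.2/(0.51·5.67×10⁻⁸·13.00) = 2.557×10⁹ K⁴.

T ≈ 225 K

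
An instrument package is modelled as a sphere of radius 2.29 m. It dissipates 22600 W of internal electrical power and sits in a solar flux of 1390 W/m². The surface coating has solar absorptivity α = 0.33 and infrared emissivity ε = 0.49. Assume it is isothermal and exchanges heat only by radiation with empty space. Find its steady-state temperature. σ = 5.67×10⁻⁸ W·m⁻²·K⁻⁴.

T ≈ 358 K

At steady state, absorbed solar power + internal power = radiated power.
Absorbed: α·S·A_cross = 0.33·1390·16.47 = 7557 W (cross-section πr²).
Total input = 7557 + 22600 = 30160 W.
Radiated: εσ·A_surf·T⁴ with A_surf = 4πr² = 65.90 m².
T⁴ = 30160/(0.49·5.67×10⁻⁸·65.90) = 1.647×10¹⁰ K⁴.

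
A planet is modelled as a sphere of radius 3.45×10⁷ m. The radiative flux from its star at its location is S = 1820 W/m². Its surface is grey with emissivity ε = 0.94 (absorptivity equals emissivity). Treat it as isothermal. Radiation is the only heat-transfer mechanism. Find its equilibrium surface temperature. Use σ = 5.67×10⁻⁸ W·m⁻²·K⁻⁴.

T ≈ 299 K

At equilibrium, absorbed power = emitted power.
Absorbing cross-section = πr² = 3.739×10¹⁵ m²; emitting surface = 4πr² = 1.496×10¹⁶ m² (ratio 4).
εS·A_cross = εσ·A_surf·T⁴  ⇒  T⁴ = S/(4σ)   (ε cancels).
T⁴ = 1820/(4·5.67×10⁻⁸) = 8.025×10⁹ K⁴.
T = (8.025×10⁹)^(1/4).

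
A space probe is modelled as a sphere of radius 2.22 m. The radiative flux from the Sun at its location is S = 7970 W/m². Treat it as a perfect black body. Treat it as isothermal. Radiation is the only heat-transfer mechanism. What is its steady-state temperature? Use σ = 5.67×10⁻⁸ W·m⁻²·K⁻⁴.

At equilibrium, absorbed power = emitted power.
Absorbing cross-section = πr² = 15.48 m²; emitting surface = 4πr² = 61.93 m² (ratio 4).
S·A_cross = εσ·A_surf·T⁴  ⇒  T⁴ = S/(4σ).
T⁴ = 1.00·7970/(4·5.67×10⁻⁸) = 3.514×10¹⁰ K⁴.
T = (3.514×10¹⁰)^(1/4).

T ≈ 433 K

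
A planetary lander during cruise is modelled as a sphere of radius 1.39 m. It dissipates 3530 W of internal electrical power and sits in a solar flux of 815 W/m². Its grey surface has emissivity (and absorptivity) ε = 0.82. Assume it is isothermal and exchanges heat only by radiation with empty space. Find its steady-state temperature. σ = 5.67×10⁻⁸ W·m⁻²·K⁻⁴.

At steady state, absorbed solar power + internal power = radiated power.
Absorbed: α·S·A_cross = 0.82·815·6.070 = 4056 W (cross-section πr²).
Total input = 4056 + 3530 = 7586 W.
Radiated: εσ·A_surf·T⁴ with A_surf = 4πr² = 24.28 m².
T⁴ = 7586/(0.82·5.67×10⁻⁸·24.28) = 6.721×10⁹ K⁴.

T ≈ 286 K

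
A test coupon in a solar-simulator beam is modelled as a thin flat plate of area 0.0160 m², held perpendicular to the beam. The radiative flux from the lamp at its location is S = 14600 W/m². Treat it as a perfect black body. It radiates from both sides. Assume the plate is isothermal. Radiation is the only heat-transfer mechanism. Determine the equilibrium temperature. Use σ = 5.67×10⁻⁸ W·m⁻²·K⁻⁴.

T ≈ 599 K

At equilibrium, absorbed power = emitted power.
Absorbing cross-section = A = 0.01600 m²; emitting surface = 2A = 0.03200 m² (ratio 2).
S·A_cross = εσ·A_surf·T⁴  ⇒  T⁴ = S/(2σ).
T⁴ = 1.00·14600/(2·5.67×10⁻⁸) = 1.287×10¹¹ K⁴.
T = (1.287×10¹¹)^(1/4).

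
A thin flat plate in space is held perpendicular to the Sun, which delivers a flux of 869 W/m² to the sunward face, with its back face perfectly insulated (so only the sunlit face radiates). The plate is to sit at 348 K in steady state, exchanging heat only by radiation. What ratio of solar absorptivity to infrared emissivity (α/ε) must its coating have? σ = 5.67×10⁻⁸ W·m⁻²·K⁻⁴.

Balance: αS·A = εσ·1A·T⁴ ⇒ α/ε = σT⁴/S.
α/ε = 5.67×10⁻⁸·(348)⁴/869 = 5.67×10⁻⁸·1.467×10¹⁰/869.

α/ε ≈ 0.957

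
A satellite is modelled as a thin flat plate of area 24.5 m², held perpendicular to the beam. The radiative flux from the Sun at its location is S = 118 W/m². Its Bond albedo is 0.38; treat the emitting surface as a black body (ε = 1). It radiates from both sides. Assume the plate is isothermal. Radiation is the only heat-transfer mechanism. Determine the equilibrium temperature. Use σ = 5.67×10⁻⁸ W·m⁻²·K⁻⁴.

T ≈ 159 K

At equilibrium, absorbed power = emitted power.
Absorbing cross-section = A = 24.50 m²; emitting surface = 2A = 49.00 m² (ratio 2).
(1−a)S·A_cross = εσ·A_surf·T⁴  ⇒  T⁴ = (1−a)S/(2σ).
T⁴ = 0.620·118/(2·5.67×10⁻⁸) = 6.451×10⁸ K⁴.
T = (6.451×10⁸)^(1/4).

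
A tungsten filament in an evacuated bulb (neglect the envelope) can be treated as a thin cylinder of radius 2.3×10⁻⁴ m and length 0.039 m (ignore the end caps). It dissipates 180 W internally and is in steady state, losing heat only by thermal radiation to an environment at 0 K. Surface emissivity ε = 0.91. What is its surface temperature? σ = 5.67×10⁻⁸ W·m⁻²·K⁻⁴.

Steady state: internal power = radiated power, P = εσA T⁴.
Radiating area A = 2πrL = 5.636×10⁻⁵ m².
T⁴ = P/(εσA) = 180/(0.91·5.67×10⁻⁸·5.636×10⁻⁵) = 6.190×10¹³ K⁴.
T = (6.190×10¹³)^(1/4).

T ≈ 2800 K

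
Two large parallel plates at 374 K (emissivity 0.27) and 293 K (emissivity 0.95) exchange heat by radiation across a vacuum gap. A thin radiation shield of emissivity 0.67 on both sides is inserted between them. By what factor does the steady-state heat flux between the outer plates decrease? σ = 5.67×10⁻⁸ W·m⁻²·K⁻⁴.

factor ≈ 1.53

Without shield: q₀ = σΔ(T⁴)/(1/ε₁+1/ε₂−1) with denominator 3.756.
With shield the two gaps are in series; the resistances add: (1/ε₁+1/ε_s−1)+(1/ε_s+1/ε₂−1) = 4.196+1.545 = 5.741.
Heat-flux ratio q₀/q = 5.741/3.756.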